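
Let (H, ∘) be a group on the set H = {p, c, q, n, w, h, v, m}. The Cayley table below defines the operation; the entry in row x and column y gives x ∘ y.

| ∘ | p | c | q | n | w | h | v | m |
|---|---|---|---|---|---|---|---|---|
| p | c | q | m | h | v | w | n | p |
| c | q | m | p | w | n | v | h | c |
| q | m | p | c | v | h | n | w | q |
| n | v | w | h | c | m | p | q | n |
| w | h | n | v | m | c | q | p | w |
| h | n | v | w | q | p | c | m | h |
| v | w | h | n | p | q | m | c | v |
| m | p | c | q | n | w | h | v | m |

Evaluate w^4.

w^1 = w
w^2 = w ∘ w = c
w^3 = c ∘ w = n
w^4 = n ∘ w = m

m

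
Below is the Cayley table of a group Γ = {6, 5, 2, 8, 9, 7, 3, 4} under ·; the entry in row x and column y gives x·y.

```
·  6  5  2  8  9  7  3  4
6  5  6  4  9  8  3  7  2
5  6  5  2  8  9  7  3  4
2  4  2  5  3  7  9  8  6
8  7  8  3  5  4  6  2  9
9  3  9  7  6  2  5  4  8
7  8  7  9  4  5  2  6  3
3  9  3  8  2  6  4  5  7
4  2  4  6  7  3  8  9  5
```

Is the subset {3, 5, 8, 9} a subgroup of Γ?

9·9 = 2, which is not in {3, 5, 8, 9}.
The subset is not closed under ·, so it is not a subgroup.

No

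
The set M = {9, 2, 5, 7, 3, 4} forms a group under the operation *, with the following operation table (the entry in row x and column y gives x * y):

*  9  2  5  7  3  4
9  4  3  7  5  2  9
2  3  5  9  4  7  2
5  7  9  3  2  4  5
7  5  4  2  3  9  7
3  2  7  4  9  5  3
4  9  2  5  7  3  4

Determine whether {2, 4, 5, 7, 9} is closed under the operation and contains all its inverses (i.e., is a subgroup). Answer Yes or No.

7 * 7 = 3, which is not in {2, 4, 5, 7, 9}.
The subset is not closed under *, so it is not a subgroup.
(Structurally, M here is isomorphic to the cyclic group Z_6.)

No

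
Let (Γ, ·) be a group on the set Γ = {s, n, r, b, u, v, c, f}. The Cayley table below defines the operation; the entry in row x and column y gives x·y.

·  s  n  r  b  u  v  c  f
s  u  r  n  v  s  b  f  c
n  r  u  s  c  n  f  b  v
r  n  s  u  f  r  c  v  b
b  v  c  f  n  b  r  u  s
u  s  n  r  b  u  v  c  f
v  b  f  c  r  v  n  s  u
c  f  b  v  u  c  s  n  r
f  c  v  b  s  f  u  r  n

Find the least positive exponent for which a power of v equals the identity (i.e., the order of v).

4

The identity element is u (its row matches the header).
v^1 = v
v^2 = v·v = n
v^3 = n·v = f
v^4 = f·v = u
The first power of v equal to the identity is v^4, so ord(v) = 4.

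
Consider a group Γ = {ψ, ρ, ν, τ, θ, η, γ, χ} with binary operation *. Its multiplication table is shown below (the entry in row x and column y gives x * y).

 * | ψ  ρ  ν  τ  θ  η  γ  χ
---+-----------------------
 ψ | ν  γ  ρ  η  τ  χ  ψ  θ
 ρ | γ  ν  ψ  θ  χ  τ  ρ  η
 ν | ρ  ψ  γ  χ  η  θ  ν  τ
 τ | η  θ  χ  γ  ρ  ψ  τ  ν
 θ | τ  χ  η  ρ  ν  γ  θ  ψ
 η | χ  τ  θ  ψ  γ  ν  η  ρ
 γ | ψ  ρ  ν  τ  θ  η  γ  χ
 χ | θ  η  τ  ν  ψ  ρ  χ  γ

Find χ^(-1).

First locate the identity: row γ matches the header, so γ is the identity.
Scan row χ for γ: χ * χ = γ. Hence χ^(-1) = χ.

χ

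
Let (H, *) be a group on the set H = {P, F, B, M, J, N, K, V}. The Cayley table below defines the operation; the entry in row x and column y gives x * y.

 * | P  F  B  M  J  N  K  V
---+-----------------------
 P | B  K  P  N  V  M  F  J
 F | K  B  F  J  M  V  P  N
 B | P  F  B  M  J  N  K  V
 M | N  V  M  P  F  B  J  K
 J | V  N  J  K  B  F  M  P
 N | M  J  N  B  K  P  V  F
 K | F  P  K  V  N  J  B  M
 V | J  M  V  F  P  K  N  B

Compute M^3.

N

M^1 = M
M^2 = M * M = P
M^3 = P * M = N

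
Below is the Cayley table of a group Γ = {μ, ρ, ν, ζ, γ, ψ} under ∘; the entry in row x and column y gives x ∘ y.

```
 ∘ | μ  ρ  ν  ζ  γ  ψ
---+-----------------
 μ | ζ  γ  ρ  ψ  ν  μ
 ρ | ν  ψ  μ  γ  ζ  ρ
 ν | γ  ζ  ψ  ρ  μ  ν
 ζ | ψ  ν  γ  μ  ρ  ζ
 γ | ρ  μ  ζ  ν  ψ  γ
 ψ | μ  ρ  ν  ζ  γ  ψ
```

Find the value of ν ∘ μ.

γ

Read row ν, column μ: ν ∘ μ = γ.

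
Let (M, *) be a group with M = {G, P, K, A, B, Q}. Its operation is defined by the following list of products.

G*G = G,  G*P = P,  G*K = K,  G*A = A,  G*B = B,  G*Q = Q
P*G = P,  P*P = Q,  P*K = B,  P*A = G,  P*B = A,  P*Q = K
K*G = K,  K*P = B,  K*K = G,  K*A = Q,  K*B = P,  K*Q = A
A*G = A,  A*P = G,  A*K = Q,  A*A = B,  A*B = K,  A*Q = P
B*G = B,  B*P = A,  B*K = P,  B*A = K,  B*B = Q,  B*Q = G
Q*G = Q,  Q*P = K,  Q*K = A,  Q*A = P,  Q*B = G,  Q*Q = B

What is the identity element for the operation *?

The identity e satisfies e*x = x for all x, so its row in the table reproduces the column headers.
Row G reads: G, P, K, A, B, Q — exactly the header order. So G is the identity.

G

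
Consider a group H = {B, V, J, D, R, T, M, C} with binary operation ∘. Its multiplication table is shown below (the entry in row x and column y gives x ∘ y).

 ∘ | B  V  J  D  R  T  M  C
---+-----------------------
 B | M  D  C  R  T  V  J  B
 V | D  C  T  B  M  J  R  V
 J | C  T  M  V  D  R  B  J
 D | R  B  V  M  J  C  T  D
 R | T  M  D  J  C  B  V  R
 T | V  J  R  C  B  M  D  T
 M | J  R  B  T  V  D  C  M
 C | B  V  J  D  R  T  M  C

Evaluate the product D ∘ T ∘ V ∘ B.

D ∘ T = C
C ∘ V = V
V ∘ B = D

D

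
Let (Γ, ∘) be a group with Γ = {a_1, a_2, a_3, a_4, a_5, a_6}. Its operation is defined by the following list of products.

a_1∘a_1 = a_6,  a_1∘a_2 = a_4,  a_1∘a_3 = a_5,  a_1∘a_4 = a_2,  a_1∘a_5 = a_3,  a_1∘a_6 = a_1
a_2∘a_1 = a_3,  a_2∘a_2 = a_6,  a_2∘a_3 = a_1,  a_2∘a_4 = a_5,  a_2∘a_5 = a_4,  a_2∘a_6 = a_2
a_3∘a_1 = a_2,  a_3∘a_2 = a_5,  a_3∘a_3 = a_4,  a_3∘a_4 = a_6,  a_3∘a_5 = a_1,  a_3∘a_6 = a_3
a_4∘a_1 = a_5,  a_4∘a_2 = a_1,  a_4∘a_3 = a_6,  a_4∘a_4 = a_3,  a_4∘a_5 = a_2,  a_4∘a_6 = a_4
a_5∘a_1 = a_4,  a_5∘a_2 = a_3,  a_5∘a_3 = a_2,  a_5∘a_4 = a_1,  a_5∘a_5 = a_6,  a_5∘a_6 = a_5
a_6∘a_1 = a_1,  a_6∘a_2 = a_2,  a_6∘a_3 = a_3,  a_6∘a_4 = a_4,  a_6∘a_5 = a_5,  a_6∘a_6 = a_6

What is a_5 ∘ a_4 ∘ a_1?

a_5 ∘ a_4 = a_1
a_1 ∘ a_1 = a_6

a_6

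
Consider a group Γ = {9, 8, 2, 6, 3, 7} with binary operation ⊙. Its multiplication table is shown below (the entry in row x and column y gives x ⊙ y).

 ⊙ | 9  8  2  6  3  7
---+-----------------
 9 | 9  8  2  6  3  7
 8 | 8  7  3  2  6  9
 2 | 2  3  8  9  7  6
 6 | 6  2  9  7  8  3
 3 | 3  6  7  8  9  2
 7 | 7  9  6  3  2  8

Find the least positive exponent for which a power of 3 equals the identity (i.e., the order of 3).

The identity element is 9 (its row matches the header).
3^1 = 3
3^2 = 3 ⊙ 3 = 9
The first power of 3 equal to the identity is 3^2, so ord(3) = 2.

2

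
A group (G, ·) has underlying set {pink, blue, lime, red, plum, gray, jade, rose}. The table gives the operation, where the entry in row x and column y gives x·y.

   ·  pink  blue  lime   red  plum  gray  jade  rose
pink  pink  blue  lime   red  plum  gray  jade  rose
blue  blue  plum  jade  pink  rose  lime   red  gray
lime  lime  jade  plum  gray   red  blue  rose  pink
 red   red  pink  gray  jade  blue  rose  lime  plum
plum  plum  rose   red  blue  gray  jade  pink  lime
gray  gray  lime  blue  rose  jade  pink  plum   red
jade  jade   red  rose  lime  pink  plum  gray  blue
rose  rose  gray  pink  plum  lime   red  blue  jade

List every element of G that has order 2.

Identity is pink. Compute the order of each non-identity element by repeated multiplication:
  blue: blue → plum → rose → gray → lime → jade → red → pink  (order 8)
  lime: lime → plum → red → gray → blue → jade → rose → pink  (order 8)
  red: red → jade → lime → gray → rose → plum → blue → pink  (order 8)
  plum: plum → gray → jade → pink  (order 4)
  gray: gray → pink  (order 2)
  jade: jade → gray → plum → pink  (order 4)
  rose: rose → jade → blue → gray → red → plum → lime → pink  (order 8)
Elements of order 2: {gray}.

{gray}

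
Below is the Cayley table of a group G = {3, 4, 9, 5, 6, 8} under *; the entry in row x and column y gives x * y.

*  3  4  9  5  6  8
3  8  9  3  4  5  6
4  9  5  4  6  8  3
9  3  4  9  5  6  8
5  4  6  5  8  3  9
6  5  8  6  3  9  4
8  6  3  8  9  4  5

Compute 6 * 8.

Read row 6, column 8: 6 * 8 = 4.

4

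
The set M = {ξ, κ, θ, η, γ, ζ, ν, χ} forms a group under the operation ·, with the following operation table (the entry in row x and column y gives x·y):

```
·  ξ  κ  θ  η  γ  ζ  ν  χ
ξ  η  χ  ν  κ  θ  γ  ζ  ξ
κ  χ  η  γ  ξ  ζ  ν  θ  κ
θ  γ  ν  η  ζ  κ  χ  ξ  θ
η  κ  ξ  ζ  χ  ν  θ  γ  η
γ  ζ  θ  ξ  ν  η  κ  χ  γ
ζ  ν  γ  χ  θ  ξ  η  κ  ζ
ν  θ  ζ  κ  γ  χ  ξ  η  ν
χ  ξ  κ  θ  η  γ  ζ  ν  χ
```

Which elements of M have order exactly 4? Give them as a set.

Identity is χ. Compute the order of each non-identity element by repeated multiplication:
  ξ: ξ → η → κ → χ  (order 4)
  κ: κ → η → ξ → χ  (order 4)
  θ: θ → η → ζ → χ  (order 4)
  η: η → χ  (order 2)
  γ: γ → η → ν → χ  (order 4)
  ζ: ζ → η → θ → χ  (order 4)
  ν: ν → η → γ → χ  (order 4)
Elements of order 4: {γ, ζ, θ, κ, ν, ξ}.
(Structurally, M here is isomorphic to the quaternion group Q_8.)

{γ, ζ, θ, κ, ν, ξ}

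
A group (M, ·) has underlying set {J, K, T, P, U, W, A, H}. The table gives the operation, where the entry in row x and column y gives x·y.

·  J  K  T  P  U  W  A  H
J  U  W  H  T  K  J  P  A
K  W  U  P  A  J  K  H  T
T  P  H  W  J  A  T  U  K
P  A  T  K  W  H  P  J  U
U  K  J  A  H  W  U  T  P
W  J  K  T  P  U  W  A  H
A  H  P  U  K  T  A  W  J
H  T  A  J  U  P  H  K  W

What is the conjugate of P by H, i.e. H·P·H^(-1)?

The identity is W. In row H, the entry W sits in column H, so H^(-1) = H.
H·P = U
U·H = P

P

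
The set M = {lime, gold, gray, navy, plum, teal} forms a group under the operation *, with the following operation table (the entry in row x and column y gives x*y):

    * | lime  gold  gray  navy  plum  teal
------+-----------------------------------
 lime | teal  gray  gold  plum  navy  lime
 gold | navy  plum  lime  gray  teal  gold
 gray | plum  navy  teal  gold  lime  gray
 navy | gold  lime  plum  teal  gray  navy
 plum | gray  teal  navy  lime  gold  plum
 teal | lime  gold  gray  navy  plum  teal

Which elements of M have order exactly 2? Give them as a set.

Identity is teal. Compute the order of each non-identity element by repeated multiplication:
  lime: lime → teal  (order 2)
  gold: gold → plum → teal  (order 3)
  gray: gray → teal  (order 2)
  navy: navy → teal  (order 2)
  plum: plum → gold → teal  (order 3)
Elements of order 2: {gray, lime, navy}.
(Structurally, M here is isomorphic to the symmetric group S_3.)

{gray, lime, navy}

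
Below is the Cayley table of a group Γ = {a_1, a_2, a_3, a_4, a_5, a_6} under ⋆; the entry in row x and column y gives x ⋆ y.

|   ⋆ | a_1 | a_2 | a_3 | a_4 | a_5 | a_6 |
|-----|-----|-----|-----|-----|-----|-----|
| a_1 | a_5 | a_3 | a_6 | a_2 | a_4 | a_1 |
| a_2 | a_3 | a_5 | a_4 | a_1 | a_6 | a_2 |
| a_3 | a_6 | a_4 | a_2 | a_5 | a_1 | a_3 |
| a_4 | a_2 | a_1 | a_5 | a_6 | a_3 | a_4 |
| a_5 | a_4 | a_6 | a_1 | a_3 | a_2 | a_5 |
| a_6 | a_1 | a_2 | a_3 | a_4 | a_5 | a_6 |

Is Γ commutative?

Check whether the table is symmetric across its main diagonal.
Every entry (row x, col y) equals the entry (row y, col x), so Γ is abelian.

Yes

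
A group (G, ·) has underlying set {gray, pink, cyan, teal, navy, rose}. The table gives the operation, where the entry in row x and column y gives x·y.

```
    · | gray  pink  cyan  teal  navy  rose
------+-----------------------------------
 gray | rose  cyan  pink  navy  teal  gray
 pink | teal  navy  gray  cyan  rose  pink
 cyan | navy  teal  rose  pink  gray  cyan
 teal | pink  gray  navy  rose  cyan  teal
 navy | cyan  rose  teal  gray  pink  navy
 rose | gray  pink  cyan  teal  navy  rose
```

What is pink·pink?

navy

Read row pink, column pink: pink·pink = navy.
(Structurally, G here is isomorphic to the symmetric group S_3.)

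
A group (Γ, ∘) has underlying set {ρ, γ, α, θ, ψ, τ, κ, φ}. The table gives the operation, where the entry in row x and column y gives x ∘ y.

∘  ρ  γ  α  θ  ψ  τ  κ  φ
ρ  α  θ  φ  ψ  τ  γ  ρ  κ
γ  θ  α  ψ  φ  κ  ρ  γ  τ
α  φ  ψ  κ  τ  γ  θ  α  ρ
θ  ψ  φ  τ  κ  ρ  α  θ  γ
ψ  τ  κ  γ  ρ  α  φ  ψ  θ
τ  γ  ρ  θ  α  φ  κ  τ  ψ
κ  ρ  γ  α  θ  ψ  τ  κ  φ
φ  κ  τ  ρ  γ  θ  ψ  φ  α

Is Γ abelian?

Yes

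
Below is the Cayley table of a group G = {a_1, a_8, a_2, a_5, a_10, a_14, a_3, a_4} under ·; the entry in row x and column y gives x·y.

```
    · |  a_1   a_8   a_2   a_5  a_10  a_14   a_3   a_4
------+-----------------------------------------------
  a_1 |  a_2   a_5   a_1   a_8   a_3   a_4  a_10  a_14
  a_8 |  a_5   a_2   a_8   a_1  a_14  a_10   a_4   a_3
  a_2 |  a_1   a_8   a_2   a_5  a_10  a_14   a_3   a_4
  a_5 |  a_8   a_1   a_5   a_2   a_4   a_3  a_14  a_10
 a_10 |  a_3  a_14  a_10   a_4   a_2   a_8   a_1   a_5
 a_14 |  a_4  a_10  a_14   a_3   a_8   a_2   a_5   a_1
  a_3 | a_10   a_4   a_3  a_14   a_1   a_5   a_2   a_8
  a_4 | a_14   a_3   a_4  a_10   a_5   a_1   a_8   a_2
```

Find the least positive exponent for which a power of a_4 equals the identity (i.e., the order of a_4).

2

The identity element is a_2 (its row matches the header).
a_4^1 = a_4
a_4^2 = a_4·a_4 = a_2
The first power of a_4 equal to the identity is a_4^2, so ord(a_4) = 2.
(Structurally, G here is isomorphic to the elementary abelian group (Z_2)^3.)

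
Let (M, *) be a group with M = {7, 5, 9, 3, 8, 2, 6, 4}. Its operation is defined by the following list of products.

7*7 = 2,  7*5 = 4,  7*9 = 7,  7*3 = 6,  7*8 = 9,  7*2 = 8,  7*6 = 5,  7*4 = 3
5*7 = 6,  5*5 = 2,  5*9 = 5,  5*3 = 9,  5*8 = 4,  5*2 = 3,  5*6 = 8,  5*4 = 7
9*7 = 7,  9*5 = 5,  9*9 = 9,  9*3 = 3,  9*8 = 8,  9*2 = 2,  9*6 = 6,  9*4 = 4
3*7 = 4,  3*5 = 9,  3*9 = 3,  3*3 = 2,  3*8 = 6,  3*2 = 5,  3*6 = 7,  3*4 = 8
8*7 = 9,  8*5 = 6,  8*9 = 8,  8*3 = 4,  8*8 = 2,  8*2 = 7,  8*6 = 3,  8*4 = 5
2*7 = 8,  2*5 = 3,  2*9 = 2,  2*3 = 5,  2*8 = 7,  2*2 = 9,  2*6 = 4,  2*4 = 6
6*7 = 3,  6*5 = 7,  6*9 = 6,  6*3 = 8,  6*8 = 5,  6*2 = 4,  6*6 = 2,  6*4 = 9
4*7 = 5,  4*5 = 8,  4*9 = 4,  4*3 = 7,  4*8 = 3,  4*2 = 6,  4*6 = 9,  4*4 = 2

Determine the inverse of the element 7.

First locate the identity: row 9 matches the header, so 9 is the identity.
Scan row 7 for 9: 7 * 8 = 9. Hence 7^(-1) = 8.
(Structurally, M here is isomorphic to the quaternion group Q_8.)

8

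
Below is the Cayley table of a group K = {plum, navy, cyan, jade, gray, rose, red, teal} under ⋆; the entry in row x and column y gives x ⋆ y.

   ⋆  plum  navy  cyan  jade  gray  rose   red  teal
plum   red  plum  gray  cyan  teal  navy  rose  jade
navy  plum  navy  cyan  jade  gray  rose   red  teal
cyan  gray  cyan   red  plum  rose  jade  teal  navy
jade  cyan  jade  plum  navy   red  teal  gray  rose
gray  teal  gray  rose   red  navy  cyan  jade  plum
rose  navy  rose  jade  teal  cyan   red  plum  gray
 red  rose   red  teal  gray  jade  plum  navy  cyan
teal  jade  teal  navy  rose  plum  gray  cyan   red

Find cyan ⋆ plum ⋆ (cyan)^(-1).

plum

The identity is navy. In row cyan, the entry navy sits in column teal, so cyan^(-1) = teal.
cyan ⋆ plum = gray
gray ⋆ teal = plum
(Structurally, K here is isomorphic to Z_2 x Z_4.)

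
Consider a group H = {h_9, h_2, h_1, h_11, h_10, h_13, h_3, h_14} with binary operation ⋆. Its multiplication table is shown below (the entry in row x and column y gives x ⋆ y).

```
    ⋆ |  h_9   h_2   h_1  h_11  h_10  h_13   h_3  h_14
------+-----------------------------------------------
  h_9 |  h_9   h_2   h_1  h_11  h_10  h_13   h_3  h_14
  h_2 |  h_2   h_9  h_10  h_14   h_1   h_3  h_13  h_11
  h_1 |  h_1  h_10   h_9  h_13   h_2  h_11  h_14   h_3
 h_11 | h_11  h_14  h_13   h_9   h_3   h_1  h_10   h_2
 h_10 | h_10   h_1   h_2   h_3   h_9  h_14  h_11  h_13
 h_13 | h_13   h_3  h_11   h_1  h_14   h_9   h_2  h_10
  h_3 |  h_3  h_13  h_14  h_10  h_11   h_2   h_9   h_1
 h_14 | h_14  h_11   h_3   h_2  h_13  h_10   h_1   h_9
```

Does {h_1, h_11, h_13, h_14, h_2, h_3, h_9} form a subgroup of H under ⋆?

No

h_11 ⋆ h_3 = h_10, which is not in {h_1, h_11, h_13, h_14, h_2, h_3, h_9}.
The subset is not closed under ⋆, so it is not a subgroup.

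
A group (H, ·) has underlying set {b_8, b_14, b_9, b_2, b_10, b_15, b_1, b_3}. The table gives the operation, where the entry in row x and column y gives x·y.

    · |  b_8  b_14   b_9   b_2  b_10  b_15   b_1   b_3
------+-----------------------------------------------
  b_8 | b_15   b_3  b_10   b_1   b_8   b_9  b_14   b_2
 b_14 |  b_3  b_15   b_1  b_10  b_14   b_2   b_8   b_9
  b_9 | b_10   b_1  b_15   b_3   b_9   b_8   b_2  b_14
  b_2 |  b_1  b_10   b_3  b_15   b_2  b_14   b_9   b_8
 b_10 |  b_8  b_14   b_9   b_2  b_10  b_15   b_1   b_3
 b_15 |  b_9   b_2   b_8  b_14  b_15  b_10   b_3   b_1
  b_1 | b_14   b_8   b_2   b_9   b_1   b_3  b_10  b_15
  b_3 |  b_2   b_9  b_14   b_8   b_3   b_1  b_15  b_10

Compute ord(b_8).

4

The identity element is b_10 (its row matches the header).
b_8^1 = b_8
b_8^2 = b_8·b_8 = b_15
b_8^3 = b_15·b_8 = b_9
b_8^4 = b_9·b_8 = b_10
The first power of b_8 equal to the identity is b_8^4, so ord(b_8) = 4.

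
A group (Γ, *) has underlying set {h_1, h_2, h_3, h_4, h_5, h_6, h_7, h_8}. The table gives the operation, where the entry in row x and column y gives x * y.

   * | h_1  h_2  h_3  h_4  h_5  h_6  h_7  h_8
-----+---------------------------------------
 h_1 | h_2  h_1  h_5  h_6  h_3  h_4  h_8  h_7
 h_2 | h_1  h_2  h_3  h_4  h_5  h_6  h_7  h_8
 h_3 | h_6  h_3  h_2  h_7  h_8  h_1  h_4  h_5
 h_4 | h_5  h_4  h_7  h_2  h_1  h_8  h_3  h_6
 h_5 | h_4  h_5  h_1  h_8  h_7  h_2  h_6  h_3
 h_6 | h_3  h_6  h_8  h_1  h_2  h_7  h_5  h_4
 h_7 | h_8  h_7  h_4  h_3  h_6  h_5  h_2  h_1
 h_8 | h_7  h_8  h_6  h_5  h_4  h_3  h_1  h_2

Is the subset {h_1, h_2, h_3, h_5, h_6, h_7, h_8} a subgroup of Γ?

No

h_6 * h_8 = h_4, which is not in {h_1, h_2, h_3, h_5, h_6, h_7, h_8}.
The subset is not closed under *, so it is not a subgroup.
(Structurally, Γ here is isomorphic to the dihedral group D_4.)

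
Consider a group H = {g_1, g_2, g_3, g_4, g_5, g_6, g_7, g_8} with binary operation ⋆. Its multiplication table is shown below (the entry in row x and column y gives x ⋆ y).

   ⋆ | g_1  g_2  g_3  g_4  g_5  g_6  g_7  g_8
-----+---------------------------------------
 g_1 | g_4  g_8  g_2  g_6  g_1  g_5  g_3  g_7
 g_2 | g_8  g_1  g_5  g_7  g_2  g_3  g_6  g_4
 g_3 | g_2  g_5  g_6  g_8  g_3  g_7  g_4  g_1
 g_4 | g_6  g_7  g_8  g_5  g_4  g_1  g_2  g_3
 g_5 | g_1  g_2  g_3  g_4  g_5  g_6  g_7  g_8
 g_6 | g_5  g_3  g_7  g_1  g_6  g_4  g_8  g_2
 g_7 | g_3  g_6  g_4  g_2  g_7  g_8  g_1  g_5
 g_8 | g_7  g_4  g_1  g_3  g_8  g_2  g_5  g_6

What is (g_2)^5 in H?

g_7

g_2^1 = g_2
g_2^2 = g_2 ⋆ g_2 = g_1
g_2^3 = g_1 ⋆ g_2 = g_8
g_2^4 = g_8 ⋆ g_2 = g_4
g_2^5 = g_4 ⋆ g_2 = g_7
(Structurally, H here is isomorphic to the cyclic group Z_8.)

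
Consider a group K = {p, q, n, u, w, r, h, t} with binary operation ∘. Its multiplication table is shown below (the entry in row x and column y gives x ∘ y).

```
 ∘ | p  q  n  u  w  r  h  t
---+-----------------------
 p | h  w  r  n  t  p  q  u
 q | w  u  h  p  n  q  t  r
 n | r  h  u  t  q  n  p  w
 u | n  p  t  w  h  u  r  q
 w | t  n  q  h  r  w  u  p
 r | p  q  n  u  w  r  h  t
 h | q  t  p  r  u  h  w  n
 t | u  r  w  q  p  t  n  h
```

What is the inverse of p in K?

First locate the identity: row r matches the header, so r is the identity.
Scan row p for r: p ∘ n = r. Hence p^(-1) = n.

n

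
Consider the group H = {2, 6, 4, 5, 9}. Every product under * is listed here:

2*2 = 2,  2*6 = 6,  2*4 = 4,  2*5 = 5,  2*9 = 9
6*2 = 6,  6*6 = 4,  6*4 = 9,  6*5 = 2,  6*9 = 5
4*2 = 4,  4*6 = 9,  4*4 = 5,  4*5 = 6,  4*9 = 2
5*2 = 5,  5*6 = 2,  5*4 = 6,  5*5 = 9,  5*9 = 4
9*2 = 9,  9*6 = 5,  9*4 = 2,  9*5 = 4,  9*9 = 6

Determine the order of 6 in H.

5

The identity element is 2 (its row matches the header).
6^1 = 6
6^2 = 6 * 6 = 4
6^3 = 4 * 6 = 9
6^4 = 9 * 6 = 5
6^5 = 5 * 6 = 2
The first power of 6 equal to the identity is 6^5, so ord(6) = 5.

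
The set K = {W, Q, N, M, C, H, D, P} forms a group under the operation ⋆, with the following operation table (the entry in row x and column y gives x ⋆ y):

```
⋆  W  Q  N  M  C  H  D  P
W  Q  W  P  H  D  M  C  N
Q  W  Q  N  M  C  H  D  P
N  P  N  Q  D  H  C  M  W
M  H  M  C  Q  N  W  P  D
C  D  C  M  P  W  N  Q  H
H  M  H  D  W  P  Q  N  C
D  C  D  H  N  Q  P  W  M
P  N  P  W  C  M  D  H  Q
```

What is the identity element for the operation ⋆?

The identity e satisfies e ⋆ x = x for all x, so its row in the table reproduces the column headers.
Row Q reads: W, Q, N, M, C, H, D, P — exactly the header order. So Q is the identity.

Q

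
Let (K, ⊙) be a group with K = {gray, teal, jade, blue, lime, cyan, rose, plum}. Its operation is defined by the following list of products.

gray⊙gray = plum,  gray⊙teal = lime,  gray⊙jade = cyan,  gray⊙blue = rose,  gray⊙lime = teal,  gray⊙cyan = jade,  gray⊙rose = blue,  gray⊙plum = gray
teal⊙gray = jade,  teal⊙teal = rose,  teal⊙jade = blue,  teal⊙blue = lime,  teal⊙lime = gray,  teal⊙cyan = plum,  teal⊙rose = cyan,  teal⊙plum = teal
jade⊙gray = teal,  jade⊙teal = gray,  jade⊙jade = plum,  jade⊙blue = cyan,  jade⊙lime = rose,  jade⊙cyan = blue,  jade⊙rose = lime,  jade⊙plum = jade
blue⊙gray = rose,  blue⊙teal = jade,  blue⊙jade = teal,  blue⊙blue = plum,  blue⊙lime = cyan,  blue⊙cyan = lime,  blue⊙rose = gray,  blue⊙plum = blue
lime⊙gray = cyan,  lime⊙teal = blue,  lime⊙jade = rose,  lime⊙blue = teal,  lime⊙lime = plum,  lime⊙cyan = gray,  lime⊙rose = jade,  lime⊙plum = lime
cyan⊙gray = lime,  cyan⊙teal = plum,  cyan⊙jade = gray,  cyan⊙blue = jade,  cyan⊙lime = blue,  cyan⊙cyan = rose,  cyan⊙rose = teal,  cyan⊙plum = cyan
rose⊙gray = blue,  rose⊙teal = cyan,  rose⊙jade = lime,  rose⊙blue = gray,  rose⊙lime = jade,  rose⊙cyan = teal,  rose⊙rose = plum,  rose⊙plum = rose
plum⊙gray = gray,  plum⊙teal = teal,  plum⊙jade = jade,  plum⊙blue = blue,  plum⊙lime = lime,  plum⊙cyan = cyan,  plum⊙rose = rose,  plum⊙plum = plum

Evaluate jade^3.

jade^1 = jade
jade^2 = jade ⊙ jade = plum
jade^3 = plum ⊙ jade = jade

jade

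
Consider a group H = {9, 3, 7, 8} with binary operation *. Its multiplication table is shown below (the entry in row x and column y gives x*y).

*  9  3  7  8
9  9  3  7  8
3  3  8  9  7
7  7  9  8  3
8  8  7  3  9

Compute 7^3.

3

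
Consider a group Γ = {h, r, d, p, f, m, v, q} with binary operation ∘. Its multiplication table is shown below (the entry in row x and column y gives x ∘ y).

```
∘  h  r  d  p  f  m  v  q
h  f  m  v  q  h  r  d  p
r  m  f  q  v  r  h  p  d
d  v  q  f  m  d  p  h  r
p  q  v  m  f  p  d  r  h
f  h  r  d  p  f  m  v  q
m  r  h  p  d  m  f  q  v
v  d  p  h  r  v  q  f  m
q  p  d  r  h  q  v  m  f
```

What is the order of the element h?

2

The identity element is f (its row matches the header).
h^1 = h
h^2 = h ∘ h = f
The first power of h equal to the identity is h^2, so ord(h) = 2.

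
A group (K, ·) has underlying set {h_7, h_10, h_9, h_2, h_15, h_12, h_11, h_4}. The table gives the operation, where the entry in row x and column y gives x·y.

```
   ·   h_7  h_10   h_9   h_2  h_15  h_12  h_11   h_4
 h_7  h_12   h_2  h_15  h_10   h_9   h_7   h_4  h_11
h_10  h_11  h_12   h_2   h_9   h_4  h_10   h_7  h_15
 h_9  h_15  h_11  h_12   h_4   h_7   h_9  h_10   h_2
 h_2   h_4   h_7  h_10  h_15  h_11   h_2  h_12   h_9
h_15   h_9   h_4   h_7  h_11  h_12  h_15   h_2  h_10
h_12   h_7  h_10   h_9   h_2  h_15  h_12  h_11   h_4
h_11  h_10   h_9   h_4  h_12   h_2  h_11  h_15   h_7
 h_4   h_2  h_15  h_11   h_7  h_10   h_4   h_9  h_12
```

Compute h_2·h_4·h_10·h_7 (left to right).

h_10

h_2·h_4 = h_9
h_9·h_10 = h_11
h_11·h_7 = h_10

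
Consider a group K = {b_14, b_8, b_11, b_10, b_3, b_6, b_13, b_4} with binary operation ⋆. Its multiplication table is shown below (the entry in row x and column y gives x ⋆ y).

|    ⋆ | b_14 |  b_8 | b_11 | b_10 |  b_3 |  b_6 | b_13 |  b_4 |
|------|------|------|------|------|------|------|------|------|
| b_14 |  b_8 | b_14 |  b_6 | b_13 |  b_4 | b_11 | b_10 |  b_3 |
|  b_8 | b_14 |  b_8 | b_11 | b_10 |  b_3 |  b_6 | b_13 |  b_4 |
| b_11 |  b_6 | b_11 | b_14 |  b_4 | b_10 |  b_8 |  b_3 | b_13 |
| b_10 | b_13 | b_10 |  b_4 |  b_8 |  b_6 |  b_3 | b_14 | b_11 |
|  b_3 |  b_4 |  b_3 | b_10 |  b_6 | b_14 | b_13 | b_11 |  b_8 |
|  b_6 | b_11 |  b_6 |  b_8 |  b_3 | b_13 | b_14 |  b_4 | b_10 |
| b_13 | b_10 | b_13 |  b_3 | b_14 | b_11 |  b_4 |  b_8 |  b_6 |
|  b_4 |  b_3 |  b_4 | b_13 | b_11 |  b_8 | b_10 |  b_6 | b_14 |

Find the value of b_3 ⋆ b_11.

b_10

Read row b_3, column b_11: b_3 ⋆ b_11 = b_10.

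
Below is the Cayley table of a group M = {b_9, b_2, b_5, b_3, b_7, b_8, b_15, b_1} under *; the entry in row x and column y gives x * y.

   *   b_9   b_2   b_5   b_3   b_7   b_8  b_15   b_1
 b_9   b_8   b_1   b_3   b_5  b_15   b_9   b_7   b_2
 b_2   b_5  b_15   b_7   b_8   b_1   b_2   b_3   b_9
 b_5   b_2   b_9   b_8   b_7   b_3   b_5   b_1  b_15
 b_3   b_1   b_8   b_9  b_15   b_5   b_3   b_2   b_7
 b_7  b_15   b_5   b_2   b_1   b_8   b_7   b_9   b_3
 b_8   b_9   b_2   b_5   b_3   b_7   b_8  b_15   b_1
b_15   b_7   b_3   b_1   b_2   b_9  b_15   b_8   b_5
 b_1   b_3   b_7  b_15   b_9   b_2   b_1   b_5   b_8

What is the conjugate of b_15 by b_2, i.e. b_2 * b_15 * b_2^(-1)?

b_15

The identity is b_8. In row b_2, the entry b_8 sits in column b_3, so b_2^(-1) = b_3.
b_2 * b_15 = b_3
b_3 * b_3 = b_15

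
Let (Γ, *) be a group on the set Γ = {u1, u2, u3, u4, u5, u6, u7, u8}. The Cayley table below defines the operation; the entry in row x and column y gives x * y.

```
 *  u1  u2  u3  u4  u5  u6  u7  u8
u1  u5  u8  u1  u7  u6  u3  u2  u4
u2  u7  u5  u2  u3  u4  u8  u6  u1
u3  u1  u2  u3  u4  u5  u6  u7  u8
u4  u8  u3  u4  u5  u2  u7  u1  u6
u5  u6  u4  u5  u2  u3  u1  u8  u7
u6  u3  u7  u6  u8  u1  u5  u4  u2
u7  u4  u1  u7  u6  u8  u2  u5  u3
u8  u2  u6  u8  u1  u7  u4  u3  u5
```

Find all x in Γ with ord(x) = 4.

{u1, u2, u4, u6, u7, u8}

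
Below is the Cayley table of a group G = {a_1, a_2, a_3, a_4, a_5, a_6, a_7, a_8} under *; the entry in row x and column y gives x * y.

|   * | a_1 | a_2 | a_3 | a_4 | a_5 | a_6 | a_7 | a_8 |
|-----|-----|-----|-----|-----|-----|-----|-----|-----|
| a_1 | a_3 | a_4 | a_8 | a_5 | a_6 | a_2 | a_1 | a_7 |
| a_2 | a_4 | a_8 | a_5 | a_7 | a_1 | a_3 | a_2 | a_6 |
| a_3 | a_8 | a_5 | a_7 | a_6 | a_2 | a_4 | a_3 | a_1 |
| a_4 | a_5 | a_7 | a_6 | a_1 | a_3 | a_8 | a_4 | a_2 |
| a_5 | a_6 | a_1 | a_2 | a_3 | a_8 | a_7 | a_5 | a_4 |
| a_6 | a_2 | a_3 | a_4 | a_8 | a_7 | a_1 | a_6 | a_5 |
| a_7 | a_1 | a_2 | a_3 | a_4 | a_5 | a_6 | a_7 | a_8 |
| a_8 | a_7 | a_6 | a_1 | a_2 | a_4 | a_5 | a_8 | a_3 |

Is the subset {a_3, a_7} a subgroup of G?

{a_3, a_7} contains the identity a_7.
Checking products: every product of two elements of {a_3, a_7} (read from the table) lies in {a_3, a_7}, so the set is closed.
In a finite group, a nonempty closed subset is a subgroup. So {a_3, a_7} ≤ G.

Yes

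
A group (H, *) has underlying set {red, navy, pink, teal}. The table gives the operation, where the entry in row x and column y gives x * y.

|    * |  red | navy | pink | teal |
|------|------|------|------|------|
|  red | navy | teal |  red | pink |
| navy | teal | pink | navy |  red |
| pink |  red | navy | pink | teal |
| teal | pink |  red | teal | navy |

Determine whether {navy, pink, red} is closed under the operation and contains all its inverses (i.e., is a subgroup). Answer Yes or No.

navy * red = teal, which is not in {navy, pink, red}.
The subset is not closed under *, so it is not a subgroup.

No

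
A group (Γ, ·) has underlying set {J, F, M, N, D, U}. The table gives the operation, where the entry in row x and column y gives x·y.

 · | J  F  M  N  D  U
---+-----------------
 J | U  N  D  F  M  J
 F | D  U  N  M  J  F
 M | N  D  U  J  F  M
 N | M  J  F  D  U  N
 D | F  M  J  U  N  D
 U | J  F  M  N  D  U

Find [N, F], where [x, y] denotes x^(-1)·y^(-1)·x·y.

N

Identity is U; from the table N^(-1) = D and F^(-1) = F.
D·F = M
M·N = J
J·F = N
(Structurally, Γ here is isomorphic to the symmetric group S_3.)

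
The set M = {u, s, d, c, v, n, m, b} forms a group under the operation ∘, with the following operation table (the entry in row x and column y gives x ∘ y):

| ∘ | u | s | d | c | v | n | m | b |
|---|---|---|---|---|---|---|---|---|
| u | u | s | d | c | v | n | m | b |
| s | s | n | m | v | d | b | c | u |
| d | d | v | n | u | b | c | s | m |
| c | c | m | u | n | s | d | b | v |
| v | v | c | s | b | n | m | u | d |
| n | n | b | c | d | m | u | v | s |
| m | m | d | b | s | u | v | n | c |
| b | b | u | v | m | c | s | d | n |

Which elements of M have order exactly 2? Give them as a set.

Identity is u. Compute the order of each non-identity element by repeated multiplication:
  s: s → n → b → u  (order 4)
  d: d → n → c → u  (order 4)
  c: c → n → d → u  (order 4)
  v: v → n → m → u  (order 4)
  n: n → u  (order 2)
  m: m → n → v → u  (order 4)
  b: b → n → s → u  (order 4)
Elements of order 2: {n}.

{n}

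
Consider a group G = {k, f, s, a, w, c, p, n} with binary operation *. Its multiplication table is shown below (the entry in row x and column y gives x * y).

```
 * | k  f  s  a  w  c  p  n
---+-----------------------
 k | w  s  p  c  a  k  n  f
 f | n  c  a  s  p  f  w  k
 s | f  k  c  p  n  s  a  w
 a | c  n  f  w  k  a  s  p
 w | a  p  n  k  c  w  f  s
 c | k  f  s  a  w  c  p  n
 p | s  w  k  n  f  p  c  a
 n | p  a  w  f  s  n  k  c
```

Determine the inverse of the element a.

First locate the identity: row c matches the header, so c is the identity.
Scan row a for c: a * k = c. Hence a^(-1) = k.

k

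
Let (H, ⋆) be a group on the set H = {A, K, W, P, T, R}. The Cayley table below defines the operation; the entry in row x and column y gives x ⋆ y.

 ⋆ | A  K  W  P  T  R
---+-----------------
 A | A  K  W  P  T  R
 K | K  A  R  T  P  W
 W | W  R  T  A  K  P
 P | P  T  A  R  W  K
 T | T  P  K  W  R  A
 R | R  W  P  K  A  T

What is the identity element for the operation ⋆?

A

The identity e satisfies e ⋆ x = x for all x, so its row in the table reproduces the column headers.
Row A reads: A, K, W, P, T, R — exactly the header order. So A is the identity.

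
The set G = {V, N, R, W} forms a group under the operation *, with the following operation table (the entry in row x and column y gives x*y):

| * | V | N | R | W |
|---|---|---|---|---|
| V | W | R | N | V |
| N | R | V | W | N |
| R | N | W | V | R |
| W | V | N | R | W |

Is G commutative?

Check whether the table is symmetric across its main diagonal.
Every entry (row x, col y) equals the entry (row y, col x), so G is abelian.

Yes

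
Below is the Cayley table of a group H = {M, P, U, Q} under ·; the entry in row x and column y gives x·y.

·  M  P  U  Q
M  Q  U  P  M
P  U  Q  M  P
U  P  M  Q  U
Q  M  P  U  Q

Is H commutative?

Check whether the table is symmetric across its main diagonal.
Every entry (row x, col y) equals the entry (row y, col x), so H is abelian.

Yes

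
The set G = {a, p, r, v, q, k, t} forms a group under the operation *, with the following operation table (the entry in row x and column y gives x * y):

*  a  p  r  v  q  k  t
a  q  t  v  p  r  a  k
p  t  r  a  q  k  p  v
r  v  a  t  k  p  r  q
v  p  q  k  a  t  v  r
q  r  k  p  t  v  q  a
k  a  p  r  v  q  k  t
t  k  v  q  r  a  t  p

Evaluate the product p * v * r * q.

p * v = q
q * r = p
p * q = k

k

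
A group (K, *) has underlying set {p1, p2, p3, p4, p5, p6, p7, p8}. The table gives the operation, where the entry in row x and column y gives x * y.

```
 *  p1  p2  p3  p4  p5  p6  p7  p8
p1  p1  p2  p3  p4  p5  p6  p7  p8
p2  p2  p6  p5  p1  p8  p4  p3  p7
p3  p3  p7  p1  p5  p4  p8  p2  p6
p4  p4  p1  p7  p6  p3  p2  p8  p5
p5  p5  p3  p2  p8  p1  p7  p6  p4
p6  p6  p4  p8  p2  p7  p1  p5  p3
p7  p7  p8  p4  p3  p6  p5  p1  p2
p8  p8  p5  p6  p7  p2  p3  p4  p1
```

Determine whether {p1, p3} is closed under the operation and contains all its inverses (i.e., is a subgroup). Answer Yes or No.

{p1, p3} contains the identity p1.
Checking products: every product of two elements of {p1, p3} (read from the table) lies in {p1, p3}, so the set is closed.
In a finite group, a nonempty closed subset is a subgroup. So {p1, p3} ≤ K.

Yes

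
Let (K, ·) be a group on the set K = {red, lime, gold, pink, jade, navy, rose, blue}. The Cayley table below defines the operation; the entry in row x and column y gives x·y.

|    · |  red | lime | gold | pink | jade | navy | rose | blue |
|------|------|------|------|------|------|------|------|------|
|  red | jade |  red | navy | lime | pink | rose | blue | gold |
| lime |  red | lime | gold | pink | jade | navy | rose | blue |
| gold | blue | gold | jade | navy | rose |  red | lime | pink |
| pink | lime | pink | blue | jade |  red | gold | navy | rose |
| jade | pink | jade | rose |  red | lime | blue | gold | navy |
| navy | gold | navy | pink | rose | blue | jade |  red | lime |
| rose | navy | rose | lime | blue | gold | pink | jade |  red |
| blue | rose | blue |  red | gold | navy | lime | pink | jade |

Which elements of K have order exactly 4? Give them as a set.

{blue, gold, navy, pink, red, rose}

Identity is lime. Compute the order of each non-identity element by repeated multiplication:
  red: red → jade → pink → lime  (order 4)
  gold: gold → jade → rose → lime  (order 4)
  pink: pink → jade → red → lime  (order 4)
  jade: jade → lime  (order 2)
  navy: navy → jade → blue → lime  (order 4)
  rose: rose → jade → gold → lime  (order 4)
  blue: blue → jade → navy → lime  (order 4)
Elements of order 4: {blue, gold, navy, pink, red, rose}.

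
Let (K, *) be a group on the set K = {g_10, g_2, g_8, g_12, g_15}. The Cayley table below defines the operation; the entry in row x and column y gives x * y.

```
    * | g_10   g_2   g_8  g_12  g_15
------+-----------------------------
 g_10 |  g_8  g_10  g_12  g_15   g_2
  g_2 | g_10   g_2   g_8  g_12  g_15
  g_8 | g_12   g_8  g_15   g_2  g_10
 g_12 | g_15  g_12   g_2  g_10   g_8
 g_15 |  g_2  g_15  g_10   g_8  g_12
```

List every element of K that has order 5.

{g_10, g_12, g_15, g_8}

Identity is g_2. Compute the order of each non-identity element by repeated multiplication:
  g_10: g_10 → g_8 → g_12 → g_15 → g_2  (order 5)
  g_8: g_8 → g_15 → g_10 → g_12 → g_2  (order 5)
  g_12: g_12 → g_10 → g_15 → g_8 → g_2  (order 5)
  g_15: g_15 → g_12 → g_8 → g_10 → g_2  (order 5)
Elements of order 5: {g_10, g_12, g_15, g_8}.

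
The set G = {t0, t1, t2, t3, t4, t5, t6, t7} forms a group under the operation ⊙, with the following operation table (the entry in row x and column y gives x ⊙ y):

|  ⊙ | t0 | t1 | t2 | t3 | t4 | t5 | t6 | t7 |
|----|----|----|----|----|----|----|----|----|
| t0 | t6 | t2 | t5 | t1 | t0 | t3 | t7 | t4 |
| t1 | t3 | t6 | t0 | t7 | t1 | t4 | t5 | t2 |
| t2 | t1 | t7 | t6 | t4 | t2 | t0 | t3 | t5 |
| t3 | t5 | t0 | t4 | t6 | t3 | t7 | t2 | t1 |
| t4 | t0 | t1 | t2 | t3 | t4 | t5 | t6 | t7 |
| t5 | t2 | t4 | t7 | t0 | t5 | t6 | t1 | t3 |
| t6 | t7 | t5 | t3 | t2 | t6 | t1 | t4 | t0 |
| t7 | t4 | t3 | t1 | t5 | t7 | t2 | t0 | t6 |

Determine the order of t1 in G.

4

The identity element is t4 (its row matches the header).
t1^1 = t1
t1^2 = t1 ⊙ t1 = t6
t1^3 = t6 ⊙ t1 = t5
t1^4 = t5 ⊙ t1 = t4
The first power of t1 equal to the identity is t1^4, so ord(t1) = 4.
(Structurally, G here is isomorphic to the quaternion group Q_8.)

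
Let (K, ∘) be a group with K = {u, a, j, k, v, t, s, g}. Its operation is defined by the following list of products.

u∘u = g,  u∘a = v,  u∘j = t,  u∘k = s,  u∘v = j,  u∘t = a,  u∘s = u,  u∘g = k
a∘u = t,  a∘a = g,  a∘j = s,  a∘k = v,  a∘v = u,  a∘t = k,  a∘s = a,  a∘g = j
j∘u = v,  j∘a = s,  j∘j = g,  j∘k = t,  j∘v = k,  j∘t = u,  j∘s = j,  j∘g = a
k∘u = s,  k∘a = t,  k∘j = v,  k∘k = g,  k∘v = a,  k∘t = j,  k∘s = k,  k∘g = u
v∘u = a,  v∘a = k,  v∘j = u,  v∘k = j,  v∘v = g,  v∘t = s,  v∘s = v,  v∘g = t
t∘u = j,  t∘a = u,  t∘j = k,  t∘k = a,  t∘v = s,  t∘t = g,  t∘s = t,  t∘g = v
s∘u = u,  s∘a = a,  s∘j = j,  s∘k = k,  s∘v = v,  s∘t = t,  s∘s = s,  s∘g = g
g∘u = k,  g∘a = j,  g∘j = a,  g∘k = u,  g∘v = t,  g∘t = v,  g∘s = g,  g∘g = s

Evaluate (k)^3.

k^1 = k
k^2 = k ∘ k = g
k^3 = g ∘ k = u
(Structurally, K here is isomorphic to the quaternion group Q_8.)

u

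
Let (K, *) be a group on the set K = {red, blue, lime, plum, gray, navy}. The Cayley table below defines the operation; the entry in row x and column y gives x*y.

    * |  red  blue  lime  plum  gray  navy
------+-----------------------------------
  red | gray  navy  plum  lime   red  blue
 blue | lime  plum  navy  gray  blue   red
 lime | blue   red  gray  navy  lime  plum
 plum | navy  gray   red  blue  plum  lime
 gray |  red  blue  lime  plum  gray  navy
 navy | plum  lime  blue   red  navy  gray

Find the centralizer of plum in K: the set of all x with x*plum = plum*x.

{blue, gray, plum}

Compare row plum with column plum entry by entry.
blue*plum = gray = plum*blue, so blue commutes with plum.
navy*plum = red but plum*navy = lime, so navy does not.
Collecting the elements that commute with plum: C(plum) = {blue, gray, plum}.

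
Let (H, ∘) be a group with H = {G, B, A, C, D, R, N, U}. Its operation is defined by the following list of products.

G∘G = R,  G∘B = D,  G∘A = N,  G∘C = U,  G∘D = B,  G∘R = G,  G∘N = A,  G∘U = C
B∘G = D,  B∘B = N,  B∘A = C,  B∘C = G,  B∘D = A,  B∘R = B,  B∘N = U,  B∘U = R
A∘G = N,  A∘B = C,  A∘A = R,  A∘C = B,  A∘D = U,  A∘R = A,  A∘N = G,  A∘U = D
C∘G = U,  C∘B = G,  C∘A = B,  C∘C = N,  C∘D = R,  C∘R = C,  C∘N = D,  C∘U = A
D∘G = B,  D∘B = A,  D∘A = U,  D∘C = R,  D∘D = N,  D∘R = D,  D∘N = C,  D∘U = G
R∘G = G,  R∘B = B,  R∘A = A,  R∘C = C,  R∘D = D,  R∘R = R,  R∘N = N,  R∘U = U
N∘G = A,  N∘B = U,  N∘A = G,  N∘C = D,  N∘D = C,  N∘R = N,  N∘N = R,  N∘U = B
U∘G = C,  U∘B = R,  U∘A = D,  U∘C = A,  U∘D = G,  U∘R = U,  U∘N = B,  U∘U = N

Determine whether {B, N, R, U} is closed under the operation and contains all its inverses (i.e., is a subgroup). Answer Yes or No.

{B, N, R, U} contains the identity R.
Checking products: every product of two elements of {B, N, R, U} (read from the table) lies in {B, N, R, U}, so the set is closed.
In a finite group, a nonempty closed subset is a subgroup. So {B, N, R, U} ≤ H.
(Structurally, H here is isomorphic to Z_2 x Z_4.)

Yes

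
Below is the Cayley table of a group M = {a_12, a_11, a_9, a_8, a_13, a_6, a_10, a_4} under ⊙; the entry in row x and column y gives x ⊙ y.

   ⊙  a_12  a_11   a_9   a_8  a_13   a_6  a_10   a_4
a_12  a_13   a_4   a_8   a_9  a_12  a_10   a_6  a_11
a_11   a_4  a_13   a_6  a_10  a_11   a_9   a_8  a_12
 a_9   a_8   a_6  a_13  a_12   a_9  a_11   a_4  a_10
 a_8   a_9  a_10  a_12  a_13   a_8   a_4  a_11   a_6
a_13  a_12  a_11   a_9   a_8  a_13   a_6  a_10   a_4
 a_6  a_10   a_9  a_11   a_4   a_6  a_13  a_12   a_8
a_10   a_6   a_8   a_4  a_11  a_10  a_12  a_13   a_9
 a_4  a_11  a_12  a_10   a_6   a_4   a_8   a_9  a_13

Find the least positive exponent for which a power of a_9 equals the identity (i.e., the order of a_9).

The identity element is a_13 (its row matches the header).
a_9^1 = a_9
a_9^2 = a_9 ⊙ a_9 = a_13
The first power of a_9 equal to the identity is a_9^2, so ord(a_9) = 2.

2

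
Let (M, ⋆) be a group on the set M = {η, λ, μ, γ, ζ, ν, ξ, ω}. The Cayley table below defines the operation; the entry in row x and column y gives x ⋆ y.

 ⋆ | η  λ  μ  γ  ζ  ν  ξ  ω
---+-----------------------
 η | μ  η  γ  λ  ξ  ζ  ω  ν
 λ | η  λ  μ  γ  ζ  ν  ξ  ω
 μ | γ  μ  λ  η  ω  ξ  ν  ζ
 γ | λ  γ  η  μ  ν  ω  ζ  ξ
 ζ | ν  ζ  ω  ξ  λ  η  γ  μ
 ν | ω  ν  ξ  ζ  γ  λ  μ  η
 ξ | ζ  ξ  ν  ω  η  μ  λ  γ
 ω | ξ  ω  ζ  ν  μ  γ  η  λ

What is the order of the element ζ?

2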